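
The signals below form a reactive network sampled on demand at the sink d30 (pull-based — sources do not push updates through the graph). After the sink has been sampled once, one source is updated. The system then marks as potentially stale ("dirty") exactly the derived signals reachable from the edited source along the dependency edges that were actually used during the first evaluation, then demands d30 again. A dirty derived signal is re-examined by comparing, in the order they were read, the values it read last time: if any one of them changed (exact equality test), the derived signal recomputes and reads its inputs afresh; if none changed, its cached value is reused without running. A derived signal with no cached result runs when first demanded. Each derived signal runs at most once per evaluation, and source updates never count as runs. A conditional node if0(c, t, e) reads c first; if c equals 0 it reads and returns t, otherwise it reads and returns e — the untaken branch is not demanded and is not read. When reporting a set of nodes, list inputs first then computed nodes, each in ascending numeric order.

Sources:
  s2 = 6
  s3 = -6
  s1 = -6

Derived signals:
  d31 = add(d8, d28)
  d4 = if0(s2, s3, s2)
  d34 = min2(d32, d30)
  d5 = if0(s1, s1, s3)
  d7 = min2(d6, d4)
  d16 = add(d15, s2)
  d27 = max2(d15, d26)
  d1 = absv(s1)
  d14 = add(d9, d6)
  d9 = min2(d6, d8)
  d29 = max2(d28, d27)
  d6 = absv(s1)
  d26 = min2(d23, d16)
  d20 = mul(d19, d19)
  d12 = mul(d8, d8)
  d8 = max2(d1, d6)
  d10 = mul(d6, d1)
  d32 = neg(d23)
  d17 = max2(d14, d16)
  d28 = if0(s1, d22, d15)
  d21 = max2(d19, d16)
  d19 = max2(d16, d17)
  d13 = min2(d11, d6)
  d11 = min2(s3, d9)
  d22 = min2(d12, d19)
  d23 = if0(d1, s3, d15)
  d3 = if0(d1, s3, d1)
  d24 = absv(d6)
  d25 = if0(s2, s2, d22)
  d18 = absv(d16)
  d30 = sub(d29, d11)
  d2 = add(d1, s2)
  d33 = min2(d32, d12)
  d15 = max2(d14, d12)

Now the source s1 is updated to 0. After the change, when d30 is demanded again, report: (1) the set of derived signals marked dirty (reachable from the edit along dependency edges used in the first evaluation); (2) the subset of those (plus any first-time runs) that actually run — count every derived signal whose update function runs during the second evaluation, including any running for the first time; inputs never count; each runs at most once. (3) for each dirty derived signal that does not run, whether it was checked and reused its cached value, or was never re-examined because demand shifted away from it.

Dirty set: d1, d6, d8, d9, d11, d12, d14, d15, d16, d23, d26, d27, d28, d29, d30.
Run set: d1, d6, d8, d9, d11, d12, d14, d15, d16, d17, d19, d22, d23, d26, d27, d28, d29, d30 (18 run).
All dirty derived signals ended up running.
The important point: the flipped condition pulls in fresh nodes; d17, d19, d22 run for the first time.

Initial pass — values computed on the first demand:
  d1 = absv(-6) = 6
  d6 = absv(-6) = 6
  d8 = max2(6, 6) = 6
  d9 = min2(6, 6) = 6
  d11 = min2(-6, 6) = -6
  d12 = mul(6, 6) = 36
  d14 = add(6, 6) = 12
  d15 = max2(12, 36) = 36
  d16 = add(36, 6) = 42
  d23 = if0(d1=6 -> else branch d15) = 36
  d26 = min2(36, 42) = 36
  d27 = max2(36, 36) = 36
  d28 = if0(s1=-6 -> else branch d15) = 36
  d29 = max2(36, 36) = 36
  d30 = sub(36, -6) = 42

Second demand — change propagation:
  d1: re-runs because s1 -6->0; new result 0.
  d6: re-runs because s1 -6->0; new result 0.
  d8: re-runs because d1 6->0; d6 6->0; new result 0.
  d9: re-runs because d6 6->0; d8 6->0; new result 0.
  d11: re-runs because d9 6->0; new result -6 (unchanged).
  d12: re-runs because d8 6->0; d8 6->0; new result 0.
  d14: re-runs because d9 6->0; d6 6->0; new result 0.
  d15: re-runs because d14 12->0; d12 36->0; new result 0.
  d16: re-runs because d15 36->0; new result 6.
  d17: newly demanded (no cache) — executes and yields 6.
  d19: newly demanded (no cache) — executes and yields 6.
  d22: newly demanded (no cache) — executes and yields 0.
  d23: re-runs because d1 6->0; d15 36->0; new result -6.
  d26: re-runs because d23 36->-6; d16 42->6; new result -6.
  d27: re-runs because d15 36->0; d26 36->-6; new result 0.
  d28: re-runs because s1 -6->0; d15 36->0; new result 0.
  d29: re-runs because d28 36->0; d27 36->0; new result 0.
  d30: re-runs because d29 36->0; new result 6.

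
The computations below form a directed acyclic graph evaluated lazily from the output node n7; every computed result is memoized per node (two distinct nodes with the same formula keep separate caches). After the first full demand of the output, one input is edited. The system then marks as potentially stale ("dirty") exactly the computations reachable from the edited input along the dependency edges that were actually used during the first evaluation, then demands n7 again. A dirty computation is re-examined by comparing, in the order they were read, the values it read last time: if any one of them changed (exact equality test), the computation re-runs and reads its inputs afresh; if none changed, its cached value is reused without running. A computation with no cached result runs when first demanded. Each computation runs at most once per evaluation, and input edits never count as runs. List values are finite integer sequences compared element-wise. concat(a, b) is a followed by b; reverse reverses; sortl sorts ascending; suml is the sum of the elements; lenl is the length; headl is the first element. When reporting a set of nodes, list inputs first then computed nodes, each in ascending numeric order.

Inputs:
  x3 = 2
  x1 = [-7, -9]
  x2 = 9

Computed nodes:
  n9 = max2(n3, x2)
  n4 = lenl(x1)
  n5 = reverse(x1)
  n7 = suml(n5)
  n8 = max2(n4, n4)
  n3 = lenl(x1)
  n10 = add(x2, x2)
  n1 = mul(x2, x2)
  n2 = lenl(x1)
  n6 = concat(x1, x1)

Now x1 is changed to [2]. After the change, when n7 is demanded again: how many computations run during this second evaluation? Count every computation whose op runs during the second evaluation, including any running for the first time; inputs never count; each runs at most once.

First demand of the output computes:
  n5 = reverse([-7, -9]) = [-9, -7]
  n7 = suml([-9, -7]) = -16

After the edit, cleaning proceeds:
  n5: a read changed (x1 [-7, -9]->[2]) — executes, giving [2].
  n7: a read changed (n5 [-9, -7]->[2]) — executes, giving 2.

2 computations run: n5, n7.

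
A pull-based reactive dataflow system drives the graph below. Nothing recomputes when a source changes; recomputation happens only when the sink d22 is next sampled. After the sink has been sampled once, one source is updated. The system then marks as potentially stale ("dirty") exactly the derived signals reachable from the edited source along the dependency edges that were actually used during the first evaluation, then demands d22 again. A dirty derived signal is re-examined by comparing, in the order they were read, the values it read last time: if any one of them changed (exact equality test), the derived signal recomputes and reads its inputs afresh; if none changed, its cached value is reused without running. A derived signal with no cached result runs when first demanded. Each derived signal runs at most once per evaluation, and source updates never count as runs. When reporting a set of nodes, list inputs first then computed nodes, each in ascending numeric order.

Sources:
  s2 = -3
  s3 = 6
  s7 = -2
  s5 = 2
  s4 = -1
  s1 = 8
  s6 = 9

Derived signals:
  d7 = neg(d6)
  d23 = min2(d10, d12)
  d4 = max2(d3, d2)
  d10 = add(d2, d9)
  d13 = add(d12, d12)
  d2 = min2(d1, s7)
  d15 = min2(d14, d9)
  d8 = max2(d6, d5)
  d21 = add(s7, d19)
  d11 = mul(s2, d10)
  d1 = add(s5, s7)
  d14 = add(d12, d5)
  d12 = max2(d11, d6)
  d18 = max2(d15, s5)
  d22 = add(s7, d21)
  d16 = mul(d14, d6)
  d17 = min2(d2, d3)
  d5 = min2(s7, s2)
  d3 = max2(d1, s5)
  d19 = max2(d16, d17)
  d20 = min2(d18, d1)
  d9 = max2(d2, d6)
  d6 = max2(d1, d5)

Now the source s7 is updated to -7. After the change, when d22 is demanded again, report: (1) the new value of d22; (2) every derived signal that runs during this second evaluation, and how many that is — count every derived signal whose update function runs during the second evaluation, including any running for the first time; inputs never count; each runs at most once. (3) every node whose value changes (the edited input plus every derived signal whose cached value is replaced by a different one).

New value of d22: -21.
Derived signals that run: d1, d2, d3, d5, d6, d9, d10, d11, d12, d14, d16, d17, d19, d21, d22 — 15 in total.
Values that change: s7, d1, d2, d5, d6, d9, d10, d11, d12, d14, d16, d17, d19, d21, d22.

First evaluation (everything demanded from the output):
  d1 = add(2, -2) = 0
  d2 = min2(0, -2) = -2
  d3 = max2(0, 2) = 2
  d5 = min2(-2, -3) = -3
  d6 = max2(0, -3) = 0
  d9 = max2(-2, 0) = 0
  d10 = add(-2, 0) = -2
  d11 = mul(-3, -2) = 6
  d12 = max2(6, 0) = 6
  d14 = add(6, -3) = 3
  d16 = mul(3, 0) = 0
  d17 = min2(-2, 2) = -2
  d19 = max2(0, -2) = 0
  d21 = add(-2, 0) = -2
  d22 = add(-2, -2) = -4

Propagation after the edit:
  d1: runs — s7 -2->-7; result -5.
  d2: runs — d1 0->-5; s7 -2->-7; result -7.
  d3: runs — d1 0->-5; result 2 (same value as before).
  d5: runs — s7 -2->-7; result -7.
  d6: runs — d1 0->-5; d5 -3->-7; result -5.
  d9: runs — d2 -2->-7; d6 0->-5; result -5.
  d10: runs — d2 -2->-7; d9 0->-5; result -12.
  d11: runs — d10 -2->-12; result 36.
  d12: runs — d11 6->36; d6 0->-5; result 36.
  d14: runs — d12 6->36; d5 -3->-7; result 29.
  d16: runs — d14 3->29; d6 0->-5; result -145.
  d17: runs — d2 -2->-7; result -7.
  d19: runs — d16 0->-145; d17 -2->-7; result -7.
  d21: runs — s7 -2->-7; d19 0->-7; result -14.
  d22: runs — s7 -2->-7; d21 -2->-14; result -21.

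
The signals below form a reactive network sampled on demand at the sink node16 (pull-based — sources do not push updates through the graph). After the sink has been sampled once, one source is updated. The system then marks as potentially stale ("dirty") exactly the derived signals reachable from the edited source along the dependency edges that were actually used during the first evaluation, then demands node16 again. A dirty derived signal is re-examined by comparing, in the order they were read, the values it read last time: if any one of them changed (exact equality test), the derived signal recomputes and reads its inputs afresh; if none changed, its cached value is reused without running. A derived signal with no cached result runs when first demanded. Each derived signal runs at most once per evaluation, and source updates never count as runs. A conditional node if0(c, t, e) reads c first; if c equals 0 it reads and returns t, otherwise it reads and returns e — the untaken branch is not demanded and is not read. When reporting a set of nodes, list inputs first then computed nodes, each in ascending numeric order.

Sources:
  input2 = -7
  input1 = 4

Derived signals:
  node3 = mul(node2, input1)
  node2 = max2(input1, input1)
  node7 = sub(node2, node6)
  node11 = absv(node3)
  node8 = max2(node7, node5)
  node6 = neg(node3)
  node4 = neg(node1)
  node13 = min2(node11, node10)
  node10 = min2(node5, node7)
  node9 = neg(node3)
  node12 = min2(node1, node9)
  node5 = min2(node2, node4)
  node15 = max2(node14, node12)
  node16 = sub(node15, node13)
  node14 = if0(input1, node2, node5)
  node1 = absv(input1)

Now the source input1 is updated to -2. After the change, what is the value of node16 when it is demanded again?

node16 now evaluates to 0.

Initial pass — values computed on the first demand:
  node1 = absv(4) = 4
  node2 = max2(4, 4) = 4
  node3 = mul(4, 4) = 16
  node4 = neg(4) = -4
  node5 = min2(4, -4) = -4
  node6 = neg(16) = -16
  node7 = sub(4, -16) = 20
  node9 = neg(16) = -16
  node10 = min2(-4, 20) = -4
  node11 = absv(16) = 16
  node12 = min2(4, -16) = -16
  node13 = min2(16, -4) = -4
  node14 = if0(input1=4 -> else branch node5) = -4
  node15 = max2(-4, -16) = -4
  node16 = sub(-4, -4) = 0

Second demand — change propagation:
  node1: re-runs because input1 4->-2; new result 2.
  node2: re-runs because input1 4->-2; input1 4->-2; new result -2.
  node3: re-runs because node2 4->-2; input1 4->-2; new result 4.
  node4: re-runs because node1 4->2; new result -2.
  node5: re-runs because node2 4->-2; node4 -4->-2; new result -2.
  node6: re-runs because node3 16->4; new result -4.
  node7: re-runs because node2 4->-2; node6 -16->-4; new result 2.
  node9: re-runs because node3 16->4; new result -4.
  node10: re-runs because node5 -4->-2; node7 20->2; new result -2.
  node11: re-runs because node3 16->4; new result 4.
  node12: re-runs because node1 4->2; node9 -16->-4; new result -4.
  node13: re-runs because node11 16->4; node10 -4->-2; new result -2.
  node14: re-runs because input1 4->-2; node5 -4->-2; new result -2.
  node15: re-runs because node14 -4->-2; node12 -16->-4; new result -2.
  node16: re-runs because node15 -4->-2; node13 -4->-2; new result 0 (unchanged).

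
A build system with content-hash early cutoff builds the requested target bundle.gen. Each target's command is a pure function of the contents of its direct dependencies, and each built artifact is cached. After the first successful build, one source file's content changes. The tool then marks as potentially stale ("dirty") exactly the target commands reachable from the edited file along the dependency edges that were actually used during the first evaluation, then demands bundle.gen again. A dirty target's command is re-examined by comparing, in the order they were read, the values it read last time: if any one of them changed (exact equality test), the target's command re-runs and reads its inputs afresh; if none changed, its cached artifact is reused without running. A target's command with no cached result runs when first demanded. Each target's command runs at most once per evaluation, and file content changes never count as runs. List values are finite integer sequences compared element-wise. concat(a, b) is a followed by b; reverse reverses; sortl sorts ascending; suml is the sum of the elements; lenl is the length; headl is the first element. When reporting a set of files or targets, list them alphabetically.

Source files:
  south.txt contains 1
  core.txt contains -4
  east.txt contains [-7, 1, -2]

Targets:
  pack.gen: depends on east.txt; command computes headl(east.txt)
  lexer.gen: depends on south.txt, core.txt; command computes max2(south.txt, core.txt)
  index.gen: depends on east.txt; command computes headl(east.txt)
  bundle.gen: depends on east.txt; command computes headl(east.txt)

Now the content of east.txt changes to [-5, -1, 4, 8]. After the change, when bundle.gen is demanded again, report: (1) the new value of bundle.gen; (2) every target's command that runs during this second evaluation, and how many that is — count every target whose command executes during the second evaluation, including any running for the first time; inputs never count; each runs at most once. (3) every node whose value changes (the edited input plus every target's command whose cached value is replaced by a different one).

First evaluation (everything demanded from the output):
  bundle.gen = headl([-7, 1, -2]) = -7

Propagation after the edit:
  bundle.gen: runs — east.txt [-7, 1, -2]->[-5, -1, 4, 8]; result -5.

New value of bundle.gen: -5.
Target commands that run: bundle.gen — 1 in total.
Values that change: bundle.gen, east.txt.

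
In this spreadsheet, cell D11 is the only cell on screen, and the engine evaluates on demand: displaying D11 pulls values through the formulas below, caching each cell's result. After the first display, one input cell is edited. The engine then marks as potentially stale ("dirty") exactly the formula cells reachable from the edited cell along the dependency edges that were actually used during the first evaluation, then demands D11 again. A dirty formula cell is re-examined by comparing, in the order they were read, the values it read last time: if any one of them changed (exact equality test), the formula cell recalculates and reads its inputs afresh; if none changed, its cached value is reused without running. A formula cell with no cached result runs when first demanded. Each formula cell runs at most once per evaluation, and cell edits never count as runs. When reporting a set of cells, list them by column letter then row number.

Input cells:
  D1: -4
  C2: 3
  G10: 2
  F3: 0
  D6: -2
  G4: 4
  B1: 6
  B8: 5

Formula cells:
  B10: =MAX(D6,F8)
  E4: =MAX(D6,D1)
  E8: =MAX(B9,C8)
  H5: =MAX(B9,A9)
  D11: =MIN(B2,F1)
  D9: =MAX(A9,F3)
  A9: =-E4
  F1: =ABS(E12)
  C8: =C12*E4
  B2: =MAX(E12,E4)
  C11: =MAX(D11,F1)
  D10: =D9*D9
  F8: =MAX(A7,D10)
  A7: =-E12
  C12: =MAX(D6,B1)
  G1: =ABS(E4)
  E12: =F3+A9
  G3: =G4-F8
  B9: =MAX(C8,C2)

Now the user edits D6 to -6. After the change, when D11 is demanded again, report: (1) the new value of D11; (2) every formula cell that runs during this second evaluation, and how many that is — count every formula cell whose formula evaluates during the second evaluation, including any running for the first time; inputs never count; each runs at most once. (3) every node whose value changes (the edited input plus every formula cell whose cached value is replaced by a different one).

Initial pass — values computed on the first demand:
  E4 = MAX(-2, -4) = -2
  A9 = -(-2) = 2
  E12 = 0 + 2 = 2
  B2 = MAX(2, -2) = 2
  F1 = ABS(2) = 2
  D11 = MIN(2, 2) = 2

Second demand — change propagation:
  E4: re-runs because D6 -2->-6; new result -4.
  A9: re-runs because E4 -2->-4; new result 4.
  E12: re-runs because A9 2->4; new result 4.
  B2: re-runs because E12 2->4; E4 -2->-4; new result 4.
  F1: re-runs because E12 2->4; new result 4.
  D11: re-runs because B2 2->4; F1 2->4; new result 4.

D11 now evaluates to 4.
Run set: A9, B2, D11, E4, E12, F1 (6 run).
Changed values: A9, B2, D6, D11, E4, E12, F1.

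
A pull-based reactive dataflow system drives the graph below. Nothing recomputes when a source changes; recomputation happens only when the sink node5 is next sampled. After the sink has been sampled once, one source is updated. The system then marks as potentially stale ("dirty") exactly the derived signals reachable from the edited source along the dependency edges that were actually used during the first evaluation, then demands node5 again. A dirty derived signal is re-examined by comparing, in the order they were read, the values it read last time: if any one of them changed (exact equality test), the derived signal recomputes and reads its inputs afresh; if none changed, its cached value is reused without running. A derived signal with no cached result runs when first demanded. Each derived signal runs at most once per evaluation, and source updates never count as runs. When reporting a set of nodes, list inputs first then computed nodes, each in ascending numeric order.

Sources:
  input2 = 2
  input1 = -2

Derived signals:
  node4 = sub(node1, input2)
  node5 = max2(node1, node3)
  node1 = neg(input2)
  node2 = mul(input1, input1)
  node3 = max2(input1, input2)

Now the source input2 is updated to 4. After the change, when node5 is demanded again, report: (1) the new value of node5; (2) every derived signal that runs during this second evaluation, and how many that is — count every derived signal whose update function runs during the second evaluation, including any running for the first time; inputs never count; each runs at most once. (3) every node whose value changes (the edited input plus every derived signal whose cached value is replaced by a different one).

First evaluation (everything demanded from the output):
  node1 = neg(2) = -2
  node3 = max2(-2, 2) = 2
  node5 = max2(-2, 2) = 2

Propagation after the edit:
  node1: runs — input2 2->4; result -4.
  node3: runs — input2 2->4; result 4.
  node5: runs — node1 -2->-4; node3 2->4; result 4.

New value of node5: 4.
Derived signals that run: node1, node3, node5 — 3 in total.
Values that change: input2, node1, node3, node5.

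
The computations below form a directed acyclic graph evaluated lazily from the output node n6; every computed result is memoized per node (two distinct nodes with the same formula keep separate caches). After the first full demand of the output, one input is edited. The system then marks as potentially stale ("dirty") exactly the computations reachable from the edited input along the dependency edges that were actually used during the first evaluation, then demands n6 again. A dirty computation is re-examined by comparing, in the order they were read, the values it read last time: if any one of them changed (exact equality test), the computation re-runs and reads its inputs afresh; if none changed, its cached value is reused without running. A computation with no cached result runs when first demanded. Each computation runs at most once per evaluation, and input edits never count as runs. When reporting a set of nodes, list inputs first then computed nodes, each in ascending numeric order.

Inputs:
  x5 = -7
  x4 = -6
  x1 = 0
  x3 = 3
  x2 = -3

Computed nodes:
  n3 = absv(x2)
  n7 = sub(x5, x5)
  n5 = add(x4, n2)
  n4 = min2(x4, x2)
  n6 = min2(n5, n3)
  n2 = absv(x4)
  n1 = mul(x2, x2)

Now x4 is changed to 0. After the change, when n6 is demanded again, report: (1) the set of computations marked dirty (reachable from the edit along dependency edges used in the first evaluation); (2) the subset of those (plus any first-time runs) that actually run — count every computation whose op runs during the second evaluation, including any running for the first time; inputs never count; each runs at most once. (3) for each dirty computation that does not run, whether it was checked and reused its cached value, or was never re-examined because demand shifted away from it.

The edit dirties: n2, n5, n6.
2 computations run: n2, n5.
Cache hits after checking: n6.
Note the absorption at n5: it re-runs yet its value is the same, leaving the output's value untouched.

First demand of the output computes:
  n2 = absv(-6) = 6
  n3 = absv(-3) = 3
  n5 = add(-6, 6) = 0
  n6 = min2(0, 3) = 0

After the edit, cleaning proceeds:
  n2: a read changed (x4 -6->0) — executes, giving 0.
  n5: a read changed (x4 -6->0; n2 6->0) — executes, giving 0 — identical to its old value.
  n6: dirty, but its reads are unchanged (n5 unchanged, n3 unchanged); cached 0 stands.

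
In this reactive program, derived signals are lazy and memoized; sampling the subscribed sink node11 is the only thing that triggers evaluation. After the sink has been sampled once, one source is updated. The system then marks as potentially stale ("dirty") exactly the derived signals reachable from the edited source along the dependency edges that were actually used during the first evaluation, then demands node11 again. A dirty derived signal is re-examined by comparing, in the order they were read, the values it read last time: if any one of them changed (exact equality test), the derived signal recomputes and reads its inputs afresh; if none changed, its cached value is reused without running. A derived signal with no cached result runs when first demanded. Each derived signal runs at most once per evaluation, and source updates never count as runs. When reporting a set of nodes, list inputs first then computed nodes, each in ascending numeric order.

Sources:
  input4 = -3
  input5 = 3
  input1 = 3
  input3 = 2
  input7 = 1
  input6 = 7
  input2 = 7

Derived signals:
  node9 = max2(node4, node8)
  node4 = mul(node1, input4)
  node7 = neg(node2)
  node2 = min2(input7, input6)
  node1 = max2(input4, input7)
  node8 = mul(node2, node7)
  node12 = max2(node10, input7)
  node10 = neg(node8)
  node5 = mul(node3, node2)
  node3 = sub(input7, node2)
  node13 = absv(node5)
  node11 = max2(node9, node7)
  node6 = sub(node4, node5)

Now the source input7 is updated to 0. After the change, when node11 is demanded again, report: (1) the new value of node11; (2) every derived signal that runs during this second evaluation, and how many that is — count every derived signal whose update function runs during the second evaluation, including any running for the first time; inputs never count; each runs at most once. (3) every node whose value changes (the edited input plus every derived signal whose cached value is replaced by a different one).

First demand of the output computes:
  node1 = max2(-3, 1) = 1
  node2 = min2(1, 7) = 1
  node4 = mul(1, -3) = -3
  node7 = neg(1) = -1
  node8 = mul(1, -1) = -1
  node9 = max2(-3, -1) = -1
  node11 = max2(-1, -1) = -1

After the edit, cleaning proceeds:
  node1: a read changed (input7 1->0) — executes, giving 0.
  node2: a read changed (input7 1->0) — executes, giving 0.
  node4: a read changed (node1 1->0) — executes, giving 0.
  node7: a read changed (node2 1->0) — executes, giving 0.
  node8: a read changed (node2 1->0; node7 -1->0) — executes, giving 0.
  node9: a read changed (node4 -3->0; node8 -1->0) — executes, giving 0.
  node11: a read changed (node9 -1->0; node7 -1->0) — executes, giving 0.

Demanding node11 again yields 0.
7 derived signals run: node1, node2, node4, node7, node8, node9, node11.
The nodes whose values change: input7, node1, node2, node4, node7, node8, node9, node11.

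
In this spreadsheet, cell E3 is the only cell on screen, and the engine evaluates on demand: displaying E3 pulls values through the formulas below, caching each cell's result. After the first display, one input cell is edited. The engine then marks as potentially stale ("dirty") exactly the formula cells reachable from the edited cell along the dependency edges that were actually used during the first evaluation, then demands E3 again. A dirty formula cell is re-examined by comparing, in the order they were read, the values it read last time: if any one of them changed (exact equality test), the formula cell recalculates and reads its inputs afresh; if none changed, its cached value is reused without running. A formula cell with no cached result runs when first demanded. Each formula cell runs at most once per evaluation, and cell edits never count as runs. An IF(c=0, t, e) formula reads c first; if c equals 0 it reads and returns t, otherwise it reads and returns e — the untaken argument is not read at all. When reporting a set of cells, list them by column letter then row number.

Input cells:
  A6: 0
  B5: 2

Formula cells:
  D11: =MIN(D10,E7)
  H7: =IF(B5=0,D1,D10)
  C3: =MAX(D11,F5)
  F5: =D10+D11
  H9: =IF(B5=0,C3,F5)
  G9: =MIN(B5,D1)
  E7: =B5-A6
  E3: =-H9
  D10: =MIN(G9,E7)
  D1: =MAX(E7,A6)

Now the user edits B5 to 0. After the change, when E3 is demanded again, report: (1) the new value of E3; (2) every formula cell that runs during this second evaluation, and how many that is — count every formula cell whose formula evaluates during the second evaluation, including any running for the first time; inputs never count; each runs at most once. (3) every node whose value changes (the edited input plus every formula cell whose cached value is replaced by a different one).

E3 now evaluates to 0.
Run set: C3, D1, D10, D11, E3, E7, F5, G9, H9 (9 run).
Changed values: B5, D1, D10, D11, E3, E7, F5, G9, H9.
The important point: the flipped condition pulls in fresh nodes; C3 runs for the first time.

Initial pass — values computed on the first demand:
  E7 = 2 - 0 = 2
  D1 = MAX(2, 0) = 2
  G9 = MIN(2, 2) = 2
  D10 = MIN(2, 2) = 2
  D11 = MIN(2, 2) = 2
  F5 = 2 + 2 = 4
  H9 = IF(B5=0: B5=2 -> else branch F5) = 4
  E3 = -(4) = -4

Second demand — change propagation:
  E7: re-runs because B5 2->0; new result 0.
  D1: re-runs because E7 2->0; new result 0.
  G9: re-runs because B5 2->0; D1 2->0; new result 0.
  D10: re-runs because G9 2->0; E7 2->0; new result 0.
  D11: re-runs because D10 2->0; E7 2->0; new result 0.
  F5: re-runs because D10 2->0; D11 2->0; new result 0.
  C3: newly demanded (no cache) — executes and yields 0.
  H9: re-runs because B5 2->0; F5 4->0; new result 0.
  E3: re-runs because H9 4->0; new result 0.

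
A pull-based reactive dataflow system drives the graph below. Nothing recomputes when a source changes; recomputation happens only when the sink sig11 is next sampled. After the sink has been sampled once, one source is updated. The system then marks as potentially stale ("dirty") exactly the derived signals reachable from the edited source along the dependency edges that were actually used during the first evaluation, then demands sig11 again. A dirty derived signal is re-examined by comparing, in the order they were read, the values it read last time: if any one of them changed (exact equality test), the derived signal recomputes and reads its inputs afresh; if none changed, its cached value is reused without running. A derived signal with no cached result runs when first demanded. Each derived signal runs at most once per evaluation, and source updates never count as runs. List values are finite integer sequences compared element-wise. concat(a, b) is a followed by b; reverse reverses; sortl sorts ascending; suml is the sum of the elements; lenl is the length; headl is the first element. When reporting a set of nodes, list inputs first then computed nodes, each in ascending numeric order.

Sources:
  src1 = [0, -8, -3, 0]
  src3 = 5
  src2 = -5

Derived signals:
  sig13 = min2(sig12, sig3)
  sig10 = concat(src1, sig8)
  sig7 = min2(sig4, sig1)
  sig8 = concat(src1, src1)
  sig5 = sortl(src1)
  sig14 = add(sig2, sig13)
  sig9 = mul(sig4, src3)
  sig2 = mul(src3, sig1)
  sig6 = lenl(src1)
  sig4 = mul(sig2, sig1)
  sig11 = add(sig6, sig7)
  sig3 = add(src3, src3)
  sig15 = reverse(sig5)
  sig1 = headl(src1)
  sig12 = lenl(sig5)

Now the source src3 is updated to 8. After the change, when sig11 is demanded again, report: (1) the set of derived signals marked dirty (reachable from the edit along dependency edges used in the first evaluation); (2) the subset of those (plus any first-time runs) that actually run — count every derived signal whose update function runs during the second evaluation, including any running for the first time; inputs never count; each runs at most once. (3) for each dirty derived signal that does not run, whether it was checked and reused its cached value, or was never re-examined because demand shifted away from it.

First evaluation (everything demanded from the output):
  sig1 = headl([0, -8, -3, 0]) = 0
  sig2 = mul(5, 0) = 0
  sig4 = mul(0, 0) = 0
  sig6 = lenl([0, -8, -3, 0]) = 4
  sig7 = min2(0, 0) = 0
  sig11 = add(4, 0) = 4

Propagation after the edit:
  sig2: runs — src3 5->8; result 0 (same value as before).
  sig4: checked — values it read are unchanged (sig2 unchanged, sig1 unchanged); reused cached 0 without running.
  sig7: checked — values it read are unchanged (sig4 unchanged, sig1 unchanged); reused cached 0 without running.
  sig11: checked — values it read are unchanged (sig6 unchanged, sig7 unchanged); reused cached 4 without running.

Key observation: the change is absorbed at sig2 — it re-runs but produces the same value, and the output's value is unchanged.

Marked dirty: sig2, sig4, sig7, sig11.
Derived signals that run: sig2 — 1 in total.
Checked but reused from cache: sig4, sig7, sig11.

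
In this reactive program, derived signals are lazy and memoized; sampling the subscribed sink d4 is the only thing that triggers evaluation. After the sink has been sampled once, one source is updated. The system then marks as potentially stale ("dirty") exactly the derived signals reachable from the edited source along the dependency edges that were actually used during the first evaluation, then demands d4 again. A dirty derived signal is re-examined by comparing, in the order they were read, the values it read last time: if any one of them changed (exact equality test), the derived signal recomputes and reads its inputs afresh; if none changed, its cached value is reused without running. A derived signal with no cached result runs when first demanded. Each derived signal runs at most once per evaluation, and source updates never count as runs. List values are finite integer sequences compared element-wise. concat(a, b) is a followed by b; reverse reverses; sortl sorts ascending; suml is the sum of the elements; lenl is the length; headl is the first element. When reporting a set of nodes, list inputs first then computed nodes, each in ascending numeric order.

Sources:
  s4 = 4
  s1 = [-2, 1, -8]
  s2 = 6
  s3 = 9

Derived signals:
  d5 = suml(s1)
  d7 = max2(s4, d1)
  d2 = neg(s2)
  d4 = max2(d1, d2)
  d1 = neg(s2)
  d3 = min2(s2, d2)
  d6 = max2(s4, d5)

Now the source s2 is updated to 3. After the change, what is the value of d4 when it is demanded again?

Demanding d4 again yields -3.

First demand of the output computes:
  d1 = neg(6) = -6
  d2 = neg(6) = -6
  d4 = max2(-6, -6) = -6

After the edit, cleaning proceeds:
  d1: a read changed (s2 6->3) — executes, giving -3.
  d2: a read changed (s2 6->3) — executes, giving -3.
  d4: a read changed (d1 -6->-3; d2 -6->-3) — executes, giving -3.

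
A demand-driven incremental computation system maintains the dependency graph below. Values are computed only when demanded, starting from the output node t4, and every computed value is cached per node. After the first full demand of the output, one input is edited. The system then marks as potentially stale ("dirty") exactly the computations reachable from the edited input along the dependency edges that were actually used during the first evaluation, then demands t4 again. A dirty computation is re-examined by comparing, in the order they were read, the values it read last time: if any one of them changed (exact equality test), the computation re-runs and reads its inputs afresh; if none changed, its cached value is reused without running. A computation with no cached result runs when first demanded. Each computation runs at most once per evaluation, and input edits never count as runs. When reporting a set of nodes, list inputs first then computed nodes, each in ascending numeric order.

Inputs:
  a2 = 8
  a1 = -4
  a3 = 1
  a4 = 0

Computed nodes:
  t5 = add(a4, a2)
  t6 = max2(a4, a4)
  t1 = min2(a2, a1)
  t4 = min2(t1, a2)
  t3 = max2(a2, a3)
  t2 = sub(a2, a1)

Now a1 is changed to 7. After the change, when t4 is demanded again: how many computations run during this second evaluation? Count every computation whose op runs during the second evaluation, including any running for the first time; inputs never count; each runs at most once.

Computations that run: t1, t4 — 2 in total.

First evaluation (everything demanded from the output):
  t1 = min2(8, -4) = -4
  t4 = min2(-4, 8) = -4

Propagation after the edit:
  t1: runs — a1 -4->7; result 7.
  t4: runs — t1 -4->7; result 7.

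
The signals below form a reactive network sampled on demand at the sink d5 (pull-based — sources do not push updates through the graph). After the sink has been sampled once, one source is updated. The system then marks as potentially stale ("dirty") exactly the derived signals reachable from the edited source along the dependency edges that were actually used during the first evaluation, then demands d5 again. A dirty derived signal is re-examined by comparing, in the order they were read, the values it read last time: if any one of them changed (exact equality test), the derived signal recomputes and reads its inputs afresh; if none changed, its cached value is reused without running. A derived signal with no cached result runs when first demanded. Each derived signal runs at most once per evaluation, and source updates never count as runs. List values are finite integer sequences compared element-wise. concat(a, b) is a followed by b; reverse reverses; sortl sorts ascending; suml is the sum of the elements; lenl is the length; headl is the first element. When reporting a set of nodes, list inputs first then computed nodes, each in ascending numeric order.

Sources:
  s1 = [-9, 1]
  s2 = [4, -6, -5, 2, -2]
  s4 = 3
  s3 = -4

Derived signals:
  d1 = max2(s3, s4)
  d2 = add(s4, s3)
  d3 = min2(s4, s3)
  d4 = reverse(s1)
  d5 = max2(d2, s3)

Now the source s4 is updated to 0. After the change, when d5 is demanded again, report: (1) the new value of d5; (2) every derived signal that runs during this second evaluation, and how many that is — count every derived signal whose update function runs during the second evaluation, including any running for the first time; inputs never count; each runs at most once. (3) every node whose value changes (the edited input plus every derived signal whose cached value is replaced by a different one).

Initial pass — values computed on the first demand:
  d2 = add(3, -4) = -1
  d5 = max2(-1, -4) = -1

Second demand — change propagation:
  d2: re-runs because s4 3->0; new result -4.
  d5: re-runs because d2 -1->-4; new result -4.

d5 now evaluates to -4.
Run set: d2, d5 (2 run).
Changed values: s4, d2, d5.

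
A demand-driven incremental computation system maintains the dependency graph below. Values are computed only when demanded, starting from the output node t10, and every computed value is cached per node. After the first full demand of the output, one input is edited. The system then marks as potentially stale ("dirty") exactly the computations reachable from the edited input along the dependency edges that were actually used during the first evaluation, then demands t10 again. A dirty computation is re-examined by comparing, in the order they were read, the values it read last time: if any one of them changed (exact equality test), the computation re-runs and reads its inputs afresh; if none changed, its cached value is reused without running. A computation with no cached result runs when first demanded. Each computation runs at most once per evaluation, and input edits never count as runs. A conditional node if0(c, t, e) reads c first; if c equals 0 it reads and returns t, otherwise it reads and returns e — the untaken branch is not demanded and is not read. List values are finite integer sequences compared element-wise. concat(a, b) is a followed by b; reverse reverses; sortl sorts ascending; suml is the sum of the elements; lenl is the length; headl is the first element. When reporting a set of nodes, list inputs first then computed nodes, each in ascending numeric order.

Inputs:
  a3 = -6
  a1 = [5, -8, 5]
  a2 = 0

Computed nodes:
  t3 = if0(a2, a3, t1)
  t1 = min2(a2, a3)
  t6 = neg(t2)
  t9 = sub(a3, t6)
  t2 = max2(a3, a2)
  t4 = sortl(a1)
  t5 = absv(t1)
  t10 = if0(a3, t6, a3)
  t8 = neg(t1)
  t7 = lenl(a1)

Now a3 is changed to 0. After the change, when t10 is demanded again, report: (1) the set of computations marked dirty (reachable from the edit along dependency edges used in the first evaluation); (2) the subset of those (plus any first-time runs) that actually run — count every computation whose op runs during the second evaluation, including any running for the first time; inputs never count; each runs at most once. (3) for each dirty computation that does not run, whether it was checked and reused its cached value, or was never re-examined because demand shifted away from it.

First evaluation (everything demanded from the output):
  t10 = if0(a3=-6 -> else branch a3) = -6

Propagation after the edit:
  t2: demanded for the first time — runs, produces 0.
  t6: demanded for the first time — runs, produces 0.
  t10: runs — a3 -6->0; a3 -6->0; result 0.

Key observation: a condition flipped, so demand reaches new nodes — t2, t6 run for the first time.

Marked dirty: t10.
Computations that run: t2, t6, t10 — 3 in total.
Every dirty computation ran.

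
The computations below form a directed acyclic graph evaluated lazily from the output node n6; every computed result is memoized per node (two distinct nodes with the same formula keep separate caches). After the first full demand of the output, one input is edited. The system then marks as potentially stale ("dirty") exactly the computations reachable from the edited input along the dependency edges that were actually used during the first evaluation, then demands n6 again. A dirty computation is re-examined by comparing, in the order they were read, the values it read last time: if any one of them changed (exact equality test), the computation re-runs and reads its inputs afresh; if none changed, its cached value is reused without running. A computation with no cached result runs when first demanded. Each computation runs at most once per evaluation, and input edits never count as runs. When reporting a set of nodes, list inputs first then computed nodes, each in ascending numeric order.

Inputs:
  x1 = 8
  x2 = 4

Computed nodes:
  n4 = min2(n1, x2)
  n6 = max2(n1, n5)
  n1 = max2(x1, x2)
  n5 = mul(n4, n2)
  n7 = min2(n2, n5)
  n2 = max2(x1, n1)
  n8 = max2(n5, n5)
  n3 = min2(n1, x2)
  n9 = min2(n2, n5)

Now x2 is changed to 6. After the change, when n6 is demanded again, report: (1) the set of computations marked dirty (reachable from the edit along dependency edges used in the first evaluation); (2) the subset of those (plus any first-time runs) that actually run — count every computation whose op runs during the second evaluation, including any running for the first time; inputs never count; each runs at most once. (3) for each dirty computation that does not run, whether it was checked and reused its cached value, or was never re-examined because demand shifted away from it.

The edit dirties: n1, n2, n4, n5, n6.
4 computations run: n1, n4, n5, n6.
Cache hits after checking: n2.
Note where the cutoff bites: n2 is checked, finds nothing changed, and keeps its cache.

First demand of the output computes:
  n1 = max2(8, 4) = 8
  n2 = max2(8, 8) = 8
  n4 = min2(8, 4) = 4
  n5 = mul(4, 8) = 32
  n6 = max2(8, 32) = 32

After the edit, cleaning proceeds:
  n1: a read changed (x2 4->6) — executes, giving 8 — identical to its old value.
  n2: dirty, but its reads are unchanged (x1 unchanged, n1 unchanged); cached 8 stands.
  n4: a read changed (x2 4->6) — executes, giving 6.
  n5: a read changed (n4 4->6) — executes, giving 48.
  n6: a read changed (n5 32->48) — executes, giving 48.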